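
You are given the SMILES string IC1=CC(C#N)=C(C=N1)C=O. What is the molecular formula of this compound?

C7H3IN2O

Walk through each heavy atom and fill implicit hydrogens from standard valence (C 4, N 3, O 2, S 2, halogen 1):
  atom 1: I (halogen, monovalent) → 0 H
  atom 2: C, bond orders sum to 4 (valence 4) → 0 H
  atom 3: C, bond orders sum to 3 (valence 4) → 1 H
  atom 4: C, bond orders sum to 4 (valence 4) → 0 H
  atom 5: C, bond orders sum to 4 (valence 4) → 0 H
  atom 6: N, bond orders sum to 3 (valence 3) → 0 H
  atom 7: C, bond orders sum to 4 (valence 4) → 0 H
  atom 8: C, bond orders sum to 3 (valence 4) → 1 H
  atom 9: N, bond orders sum to 3 (valence 3) → 0 H
  atom 10: C, bond orders sum to 3 (valence 4) → 1 H
  atom 11: O, bond orders sum to 2 (valence 2) → 0 H
Totals → C:7, H:3, I:1, N:2, O:1.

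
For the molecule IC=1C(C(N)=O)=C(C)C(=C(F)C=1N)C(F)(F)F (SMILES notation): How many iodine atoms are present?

1

Scan the SMILES for I atoms (remember two-letter symbols like Cl and Br are single atoms).
Iodine count: 1.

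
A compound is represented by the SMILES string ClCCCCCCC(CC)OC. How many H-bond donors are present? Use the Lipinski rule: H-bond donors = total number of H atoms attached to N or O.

0

Donors: find every N or O and count the H atoms it carries.
  atom 11 (O): bond orders sum to 2 → 0 H
Lipinski HBD = 0.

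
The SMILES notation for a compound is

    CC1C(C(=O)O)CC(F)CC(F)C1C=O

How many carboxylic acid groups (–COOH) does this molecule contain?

1

The carboxylic acid motif appears at heavy-atom position 4 in the SMILES.
Other groups present: 1 aldehyde.
Carboxylic acid count: 1.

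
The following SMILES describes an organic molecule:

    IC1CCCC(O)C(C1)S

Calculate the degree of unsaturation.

Molecular formula: C7H13IOS.
DoU = (2C + 2 + N − H − X) / 2, where X is the halogen count and O/S are ignored.
    = (2·7 + 2 + 0 − 13 − 1) / 2 = 2 / 2 = 1.

1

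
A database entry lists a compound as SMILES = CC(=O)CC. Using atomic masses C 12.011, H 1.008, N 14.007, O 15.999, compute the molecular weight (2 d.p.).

72.11 g/mol

First, the molecular formula is C4H8O (counting implicit H from valence).
  C: 4 × 12.011 = 48.044
  H: 8 × 1.008 = 8.064
  O: 1 × 15.999 = 15.999
Sum: 4×12.011 + 8×1.008 + 1×15.999 = 72.107 → 72.11 g/mol.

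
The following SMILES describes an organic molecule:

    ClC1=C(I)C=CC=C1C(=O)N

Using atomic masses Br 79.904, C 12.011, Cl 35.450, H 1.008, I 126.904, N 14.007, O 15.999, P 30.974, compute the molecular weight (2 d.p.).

First, the molecular formula is C7H5ClINO (counting implicit H from valence).
  C: 7 × 12.011 = 84.077
  Cl: 1 × 35.450 = 35.450
  H: 5 × 1.008 = 5.040
  I: 1 × 126.904 = 126.904
  N: 1 × 14.007 = 14.007
  O: 1 × 15.999 = 15.999
Sum: 7×12.011 + 1×35.450 + 5×1.008 + 1×126.904 + 1×14.007 + 1×15.999 = 281.477 → 281.48 g/mol.

281.48 g/mol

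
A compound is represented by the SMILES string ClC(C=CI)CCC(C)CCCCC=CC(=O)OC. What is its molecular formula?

Walk through each heavy atom and fill implicit hydrogens from standard valence (C 4, N 3, O 2, S 2, halogen 1):
  atom 1: Cl (halogen, monovalent) → 0 H
  atom 2: C, bond orders sum to 3 (valence 4) → 1 H
  atom 3: C, bond orders sum to 3 (valence 4) → 1 H
  atom 4: C, bond orders sum to 3 (valence 4) → 1 H
  atom 5: I (halogen, monovalent) → 0 H
  atom 6: C, bond orders sum to 2 (valence 4) → 2 H
  atom 7: C, bond orders sum to 2 (valence 4) → 2 H
  atom 8: C, bond orders sum to 3 (valence 4) → 1 H
  atom 9: C, bond orders sum to 1 (valence 4) → 3 H
  atom 10: C, bond orders sum to 2 (valence 4) → 2 H
  atom 11: C, bond orders sum to 2 (valence 4) → 2 H
  atom 12: C, bond orders sum to 2 (valence 4) → 2 H
  atom 13: C, bond orders sum to 2 (valence 4) → 2 H
  atom 14: C, bond orders sum to 3 (valence 4) → 1 H
  atom 15: C, bond orders sum to 3 (valence 4) → 1 H
  atom 16: C, bond orders sum to 4 (valence 4) → 0 H
  atom 17: O, bond orders sum to 2 (valence 2) → 0 H
  atom 18: O, bond orders sum to 2 (valence 2) → 0 H
  atom 19: C, bond orders sum to 1 (valence 4) → 3 H
Totals → C:15, H:24, Cl:1, I:1, O:2.

C15H24ClIO2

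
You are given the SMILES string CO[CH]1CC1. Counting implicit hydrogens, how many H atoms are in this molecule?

8

Walk through each heavy atom and fill implicit hydrogens from standard valence (C 4, N 3, O 2, S 2, halogen 1):
  atom 1: C, bond orders sum to 1 (valence 4) → 3 H
  atom 2: O, bond orders sum to 2 (valence 2) → 0 H
  atom 3: C with explicit H count 1
  atom 4: C, bond orders sum to 2 (valence 4) → 2 H
  atom 5: C, bond orders sum to 2 (valence 4) → 2 H
Total hydrogens: 8.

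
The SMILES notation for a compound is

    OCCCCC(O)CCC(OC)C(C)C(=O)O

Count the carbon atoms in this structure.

12

Count every carbon token in the SMILES (each C, including those in ring-closure positions and inside branches).
Carbon count: 12.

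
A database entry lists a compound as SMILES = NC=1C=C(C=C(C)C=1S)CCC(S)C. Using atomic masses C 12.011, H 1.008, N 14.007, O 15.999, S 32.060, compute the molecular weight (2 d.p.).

First, the molecular formula is C11H17NS2 (counting implicit H from valence).
  C: 11 × 12.011 = 132.121
  H: 17 × 1.008 = 17.136
  N: 1 × 14.007 = 14.007
  S: 2 × 32.060 = 64.120
Sum: 11×12.011 + 17×1.008 + 1×14.007 + 2×32.060 = 227.384 → 227.38 g/mol.

227.38 g/mol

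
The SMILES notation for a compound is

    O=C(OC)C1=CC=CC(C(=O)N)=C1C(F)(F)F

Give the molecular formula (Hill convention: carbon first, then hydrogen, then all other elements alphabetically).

Walk through each heavy atom and fill implicit hydrogens from standard valence (C 4, N 3, O 2, S 2, halogen 1):
  atom 1: O, bond orders sum to 2 (valence 2) → 0 H
  atom 2: C, bond orders sum to 4 (valence 4) → 0 H
  atom 3: O, bond orders sum to 2 (valence 2) → 0 H
  atom 4: C, bond orders sum to 1 (valence 4) → 3 H
  atom 5: C, bond orders sum to 4 (valence 4) → 0 H
  atom 6: C, bond orders sum to 3 (valence 4) → 1 H
  atom 7: C, bond orders sum to 3 (valence 4) → 1 H
  atom 8: C, bond orders sum to 3 (valence 4) → 1 H
  atom 9: C, bond orders sum to 4 (valence 4) → 0 H
  atom 10: C, bond orders sum to 4 (valence 4) → 0 H
  atom 11: O, bond orders sum to 2 (valence 2) → 0 H
  atom 12: N, bond orders sum to 1 (valence 3) → 2 H
  atom 13: C, bond orders sum to 4 (valence 4) → 0 H
  atom 14: C, bond orders sum to 4 (valence 4) → 0 H
  atom 15: F (halogen, monovalent) → 0 H
  atom 16: F (halogen, monovalent) → 0 H
  atom 17: F (halogen, monovalent) → 0 H
Totals → C:10, H:8, F:3, N:1, O:3.
In Hill order: C10H8F3NO3.

C10H8F3NO3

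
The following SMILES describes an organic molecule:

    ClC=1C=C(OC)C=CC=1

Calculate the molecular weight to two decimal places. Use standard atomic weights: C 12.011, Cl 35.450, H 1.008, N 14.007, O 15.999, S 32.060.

142.58 g/mol

First, the molecular formula is C7H7ClO (counting implicit H from valence).
  C: 7 × 12.011 = 84.077
  Cl: 1 × 35.450 = 35.450
  H: 7 × 1.008 = 7.056
  O: 1 × 15.999 = 15.999
Sum: 7×12.011 + 1×35.450 + 7×1.008 + 1×15.999 = 142.582 → 142.58 g/mol.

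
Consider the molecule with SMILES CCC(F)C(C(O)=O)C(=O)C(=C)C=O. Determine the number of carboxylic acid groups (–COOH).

The carboxylic acid motif appears at heavy-atom position 6 in the SMILES.
Other groups present: 1 aldehyde, 1 alkene, 1 ketone.
Carboxylic acid count: 1.

1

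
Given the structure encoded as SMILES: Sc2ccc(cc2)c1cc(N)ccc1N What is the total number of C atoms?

12

Count every carbon token in the SMILES (each C, including those in ring-closure positions and inside branches).
Carbon count: 12.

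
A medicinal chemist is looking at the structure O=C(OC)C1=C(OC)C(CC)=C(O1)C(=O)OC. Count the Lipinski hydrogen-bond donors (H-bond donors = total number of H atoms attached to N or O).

Donors: find every N or O and count the H atoms it carries.
  atom 1 (O): bond orders sum to 2 → 0 H
  atom 3 (O): bond orders sum to 2 → 0 H
  atom 7 (O): bond orders sum to 2 → 0 H
  atom 13 (O): bond orders sum to 2 → 0 H
  atom 15 (O): bond orders sum to 2 → 0 H
  atom 16 (O): bond orders sum to 2 → 0 H
Lipinski HBD = 0.

0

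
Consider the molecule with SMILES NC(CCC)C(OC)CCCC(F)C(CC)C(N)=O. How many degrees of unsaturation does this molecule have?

Molecular formula: C14H29FN2O2.
DoU = (2C + 2 + N − H − X) / 2, where X is the halogen count and O/S are ignored.
    = (2·14 + 2 + 2 − 29 − 1) / 2 = 2 / 2 = 1.

1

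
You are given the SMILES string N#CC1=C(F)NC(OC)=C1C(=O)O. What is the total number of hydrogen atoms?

5

Walk through each heavy atom and fill implicit hydrogens from standard valence (C 4, N 3, O 2, S 2, halogen 1):
  atom 1: N, bond orders sum to 3 (valence 3) → 0 H
  atom 2: C, bond orders sum to 4 (valence 4) → 0 H
  atom 3: C, bond orders sum to 4 (valence 4) → 0 H
  atom 4: C, bond orders sum to 4 (valence 4) → 0 H
  atom 5: F (halogen, monovalent) → 0 H
  atom 6: N, bond orders sum to 2 (valence 3) → 1 H
  atom 7: C, bond orders sum to 4 (valence 4) → 0 H
  atom 8: O, bond orders sum to 2 (valence 2) → 0 H
  atom 9: C, bond orders sum to 1 (valence 4) → 3 H
  atom 10: C, bond orders sum to 4 (valence 4) → 0 H
  atom 11: C, bond orders sum to 4 (valence 4) → 0 H
  atom 12: O, bond orders sum to 2 (valence 2) → 0 H
  atom 13: O, bond orders sum to 1 (valence 2) → 1 H
Total hydrogens: 5.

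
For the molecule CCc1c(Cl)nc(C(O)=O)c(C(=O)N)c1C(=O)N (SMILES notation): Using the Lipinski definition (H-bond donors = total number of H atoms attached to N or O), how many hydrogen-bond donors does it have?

Donors: find every N or O and count the H atoms it carries.
  atom 6 (N): bond orders sum to 3 → 0 H
  atom 9 (O): bond orders sum to 1 → 1 H
  atom 10 (O): bond orders sum to 2 → 0 H
  atom 13 (O): bond orders sum to 2 → 0 H
  atom 14 (N): bond orders sum to 1 → 2 H
  atom 17 (O): bond orders sum to 2 → 0 H
  atom 18 (N): bond orders sum to 1 → 2 H
Lipinski HBD = 5.

5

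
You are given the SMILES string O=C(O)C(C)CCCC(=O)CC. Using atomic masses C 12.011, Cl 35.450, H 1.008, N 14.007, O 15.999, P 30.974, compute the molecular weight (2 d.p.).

172.22 g/mol

First, the molecular formula is C9H16O3 (counting implicit H from valence).
  C: 9 × 12.011 = 108.099
  H: 16 × 1.008 = 16.128
  O: 3 × 15.999 = 47.997
Sum: 9×12.011 + 16×1.008 + 3×15.999 = 172.224 → 172.22 g/mol.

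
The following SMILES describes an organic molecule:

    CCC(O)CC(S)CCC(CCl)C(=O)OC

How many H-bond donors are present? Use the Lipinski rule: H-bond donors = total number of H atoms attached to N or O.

Donors: find every N or O and count the H atoms it carries.
  atom 4 (O): bond orders sum to 1 → 1 H
  atom 14 (O): bond orders sum to 2 → 0 H
  atom 15 (O): bond orders sum to 2 → 0 H
Lipinski HBD = 1.

1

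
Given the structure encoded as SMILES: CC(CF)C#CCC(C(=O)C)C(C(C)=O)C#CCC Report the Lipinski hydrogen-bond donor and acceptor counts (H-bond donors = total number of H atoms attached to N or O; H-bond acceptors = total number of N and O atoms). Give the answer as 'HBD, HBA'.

Donors: find every N or O and count the H atoms it carries.
  atom 10 (O): bond orders sum to 2 → 0 H
  atom 15 (O): bond orders sum to 2 → 0 H
Lipinski HBD = 0.
Acceptors: N atoms = 0, O atoms = 2 → HBA = 2.

0, 2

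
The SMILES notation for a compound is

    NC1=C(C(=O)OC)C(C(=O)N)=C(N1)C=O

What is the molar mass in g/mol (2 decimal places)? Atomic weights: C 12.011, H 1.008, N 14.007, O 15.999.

First, the molecular formula is C8H9N3O4 (counting implicit H from valence).
  C: 8 × 12.011 = 96.088
  H: 9 × 1.008 = 9.072
  N: 3 × 14.007 = 42.021
  O: 4 × 15.999 = 63.996
Sum: 8×12.011 + 9×1.008 + 3×14.007 + 4×15.999 = 211.177 → 211.18 g/mol.

211.18 g/mol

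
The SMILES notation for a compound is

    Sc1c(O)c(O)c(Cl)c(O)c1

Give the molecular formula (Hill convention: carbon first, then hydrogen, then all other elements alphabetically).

C6H5ClO3S

Walk through each heavy atom and fill implicit hydrogens from standard valence (C 4, N 3, O 2, S 2, halogen 1); for lowercase aromatic atoms, an aromatic c carries 1 H when it has two neighbours and 0 H with three, and aromatic n carries 0 H:
  atom 1: S, bond orders sum to 1 (valence 2) → 1 H
  atom 2: aromatic c, 3 neighbours → 0 H
  atom 3: aromatic c, 3 neighbours → 0 H
  atom 4: O, bond orders sum to 1 (valence 2) → 1 H
  atom 5: aromatic c, 3 neighbours → 0 H
  atom 6: O, bond orders sum to 1 (valence 2) → 1 H
  atom 7: aromatic c, 3 neighbours → 0 H
  atom 8: Cl (halogen, monovalent) → 0 H
  atom 9: aromatic c, 3 neighbours → 0 H
  atom 10: O, bond orders sum to 1 (valence 2) → 1 H
  atom 11: aromatic c, 2 neighbours → 1 H
Totals → C:6, H:5, Cl:1, O:3, S:1.
In Hill order: C6H5ClO3S.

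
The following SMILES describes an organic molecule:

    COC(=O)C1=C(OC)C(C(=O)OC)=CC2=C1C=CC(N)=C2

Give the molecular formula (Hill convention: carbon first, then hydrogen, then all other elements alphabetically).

C15H15NO5

Walk through each heavy atom and fill implicit hydrogens from standard valence (C 4, N 3, O 2, S 2, halogen 1):
  atom 1: C, bond orders sum to 1 (valence 4) → 3 H
  atom 2: O, bond orders sum to 2 (valence 2) → 0 H
  atom 3: C, bond orders sum to 4 (valence 4) → 0 H
  atom 4: O, bond orders sum to 2 (valence 2) → 0 H
  atom 5: C, bond orders sum to 4 (valence 4) → 0 H
  atom 6: C, bond orders sum to 4 (valence 4) → 0 H
  atom 7: O, bond orders sum to 2 (valence 2) → 0 H
  atom 8: C, bond orders sum to 1 (valence 4) → 3 H
  atom 9: C, bond orders sum to 4 (valence 4) → 0 H
  atom 10: C, bond orders sum to 4 (valence 4) → 0 H
  atom 11: O, bond orders sum to 2 (valence 2) → 0 H
  atom 12: O, bond orders sum to 2 (valence 2) → 0 H
  atom 13: C, bond orders sum to 1 (valence 4) → 3 H
  atom 14: C, bond orders sum to 3 (valence 4) → 1 H
  atom 15: C, bond orders sum to 4 (valence 4) → 0 H
  atom 16: C, bond orders sum to 4 (valence 4) → 0 H
  atom 17: C, bond orders sum to 3 (valence 4) → 1 H
  atom 18: C, bond orders sum to 3 (valence 4) → 1 H
  atom 19: C, bond orders sum to 4 (valence 4) → 0 H
  atom 20: N, bond orders sum to 1 (valence 3) → 2 H
  atom 21: C, bond orders sum to 3 (valence 4) → 1 H
Totals → C:15, H:15, N:1, O:5.
In Hill order: C15H15NO5.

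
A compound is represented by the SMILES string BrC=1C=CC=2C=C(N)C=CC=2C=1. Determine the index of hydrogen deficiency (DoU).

Molecular formula: C10H8BrN.
DoU = (2C + 2 + N − H − X) / 2, where X is the halogen count and O/S are ignored.
    = (2·10 + 2 + 1 − 8 − 1) / 2 = 14 / 2 = 7.

7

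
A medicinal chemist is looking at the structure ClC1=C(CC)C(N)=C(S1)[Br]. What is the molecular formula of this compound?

Walk through each heavy atom and fill implicit hydrogens from standard valence (C 4, N 3, O 2, S 2, halogen 1):
  atom 1: Cl (halogen, monovalent) → 0 H
  atom 2: C, bond orders sum to 4 (valence 4) → 0 H
  atom 3: C, bond orders sum to 4 (valence 4) → 0 H
  atom 4: C, bond orders sum to 2 (valence 4) → 2 H
  atom 5: C, bond orders sum to 1 (valence 4) → 3 H
  atom 6: C, bond orders sum to 4 (valence 4) → 0 H
  atom 7: N, bond orders sum to 1 (valence 3) → 2 H
  atom 8: C, bond orders sum to 4 (valence 4) → 0 H
  atom 9: S, bond orders sum to 2 (valence 2) → 0 H
  atom 10: Br with explicit H count 0
Totals → C:6, H:7, Br:1, Cl:1, N:1, S:1.
In Hill order: C6H7BrClNS.

C6H7BrClNS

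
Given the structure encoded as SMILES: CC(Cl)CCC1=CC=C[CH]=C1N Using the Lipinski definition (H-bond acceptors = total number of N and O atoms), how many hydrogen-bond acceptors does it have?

N atoms: 1; O atoms: 0.
Lipinski HBA = 1 + 0 = 1.

1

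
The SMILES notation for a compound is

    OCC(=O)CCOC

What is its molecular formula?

C5H10O3

Walk through each heavy atom and fill implicit hydrogens from standard valence (C 4, N 3, O 2, S 2, halogen 1):
  atom 1: O, bond orders sum to 1 (valence 2) → 1 H
  atom 2: C, bond orders sum to 2 (valence 4) → 2 H
  atom 3: C, bond orders sum to 4 (valence 4) → 0 H
  atom 4: O, bond orders sum to 2 (valence 2) → 0 H
  atom 5: C, bond orders sum to 2 (valence 4) → 2 H
  atom 6: C, bond orders sum to 2 (valence 4) → 2 H
  atom 7: O, bond orders sum to 2 (valence 2) → 0 H
  atom 8: C, bond orders sum to 1 (valence 4) → 3 H
Totals → C:5, H:10, O:3.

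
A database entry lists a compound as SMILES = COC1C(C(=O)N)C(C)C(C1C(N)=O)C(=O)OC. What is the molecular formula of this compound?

Walk through each heavy atom and fill implicit hydrogens from standard valence (C 4, N 3, O 2, S 2, halogen 1):
  atom 1: C, bond orders sum to 1 (valence 4) → 3 H
  atom 2: O, bond orders sum to 2 (valence 2) → 0 H
  atom 3: C, bond orders sum to 3 (valence 4) → 1 H
  atom 4: C, bond orders sum to 3 (valence 4) → 1 H
  atom 5: C, bond orders sum to 4 (valence 4) → 0 H
  atom 6: O, bond orders sum to 2 (valence 2) → 0 H
  atom 7: N, bond orders sum to 1 (valence 3) → 2 H
  atom 8: C, bond orders sum to 3 (valence 4) → 1 H
  atom 9: C, bond orders sum to 1 (valence 4) → 3 H
  atom 10: C, bond orders sum to 3 (valence 4) → 1 H
  atom 11: C, bond orders sum to 3 (valence 4) → 1 H
  atom 12: C, bond orders sum to 4 (valence 4) → 0 H
  atom 13: N, bond orders sum to 1 (valence 3) → 2 H
  atom 14: O, bond orders sum to 2 (valence 2) → 0 H
  atom 15: C, bond orders sum to 4 (valence 4) → 0 H
  atom 16: O, bond orders sum to 2 (valence 2) → 0 H
  atom 17: O, bond orders sum to 2 (valence 2) → 0 H
  atom 18: C, bond orders sum to 1 (valence 4) → 3 H
Totals → C:11, H:18, N:2, O:5.

C11H18N2O5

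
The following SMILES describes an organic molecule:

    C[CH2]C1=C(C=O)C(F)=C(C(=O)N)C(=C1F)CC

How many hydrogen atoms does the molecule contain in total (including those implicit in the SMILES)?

13

Walk through each heavy atom and fill implicit hydrogens from standard valence (C 4, N 3, O 2, S 2, halogen 1):
  atom 1: C, bond orders sum to 1 (valence 4) → 3 H
  atom 2: C with explicit H count 2
  atom 3: C, bond orders sum to 4 (valence 4) → 0 H
  atom 4: C, bond orders sum to 4 (valence 4) → 0 H
  atom 5: C, bond orders sum to 3 (valence 4) → 1 H
  atom 6: O, bond orders sum to 2 (valence 2) → 0 H
  atom 7: C, bond orders sum to 4 (valence 4) → 0 H
  atom 8: F (halogen, monovalent) → 0 H
  atom 9: C, bond orders sum to 4 (valence 4) → 0 H
  atom 10: C, bond orders sum to 4 (valence 4) → 0 H
  atom 11: O, bond orders sum to 2 (valence 2) → 0 H
  atom 12: N, bond orders sum to 1 (valence 3) → 2 H
  atom 13: C, bond orders sum to 4 (valence 4) → 0 H
  atom 14: C, bond orders sum to 4 (valence 4) → 0 H
  atom 15: F (halogen, monovalent) → 0 H
  atom 16: C, bond orders sum to 2 (valence 4) → 2 H
  atom 17: C, bond orders sum to 1 (valence 4) → 3 H
Total hydrogens: 13.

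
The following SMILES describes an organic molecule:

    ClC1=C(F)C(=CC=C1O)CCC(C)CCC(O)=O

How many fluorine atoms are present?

1

Scan the SMILES for F atoms (remember two-letter symbols like Cl and Br are single atoms).
Fluorine count: 1.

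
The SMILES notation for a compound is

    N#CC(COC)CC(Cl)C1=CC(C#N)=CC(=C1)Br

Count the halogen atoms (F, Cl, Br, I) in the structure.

Halogen atoms appear at heavy-atom positions 9, 18 (1×Br, 1×Cl).
Other groups present: 1 ether, 2 nitrile.
Halogen count: 2.

2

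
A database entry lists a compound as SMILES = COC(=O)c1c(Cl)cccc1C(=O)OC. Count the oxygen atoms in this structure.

4

Scan the SMILES for O atoms (remember two-letter symbols like Cl and Br are single atoms).
Oxygen count: 4.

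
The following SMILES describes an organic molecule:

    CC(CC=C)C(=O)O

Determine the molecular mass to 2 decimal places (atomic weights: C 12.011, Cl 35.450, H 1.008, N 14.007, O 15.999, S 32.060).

114.14 g/mol

First, the molecular formula is C6H10O2 (counting implicit H from valence).
  C: 6 × 12.011 = 72.066
  H: 10 × 1.008 = 10.080
  O: 2 × 15.999 = 31.998
Sum: 6×12.011 + 10×1.008 + 2×15.999 = 114.144 → 114.14 g/mol.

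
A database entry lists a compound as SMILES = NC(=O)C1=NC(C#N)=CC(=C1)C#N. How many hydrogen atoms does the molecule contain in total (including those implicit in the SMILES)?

4

Walk through each heavy atom and fill implicit hydrogens from standard valence (C 4, N 3, O 2, S 2, halogen 1):
  atom 1: N, bond orders sum to 1 (valence 3) → 2 H
  atom 2: C, bond orders sum to 4 (valence 4) → 0 H
  atom 3: O, bond orders sum to 2 (valence 2) → 0 H
  atom 4: C, bond orders sum to 4 (valence 4) → 0 H
  atom 5: N, bond orders sum to 3 (valence 3) → 0 H
  atom 6: C, bond orders sum to 4 (valence 4) → 0 H
  atom 7: C, bond orders sum to 4 (valence 4) → 0 H
  atom 8: N, bond orders sum to 3 (valence 3) → 0 H
  atom 9: C, bond orders sum to 3 (valence 4) → 1 H
  atom 10: C, bond orders sum to 4 (valence 4) → 0 H
  atom 11: C, bond orders sum to 3 (valence 4) → 1 H
  atom 12: C, bond orders sum to 4 (valence 4) → 0 H
  atom 13: N, bond orders sum to 3 (valence 3) → 0 H
Total hydrogens: 4.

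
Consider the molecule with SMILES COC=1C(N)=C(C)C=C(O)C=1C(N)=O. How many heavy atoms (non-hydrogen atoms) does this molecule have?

14

Every atom symbol written in the SMILES (organic subset) is one heavy atom; implicit H are not written.
Heavy atoms by element → C:9, N:2, O:3.
Total: 14.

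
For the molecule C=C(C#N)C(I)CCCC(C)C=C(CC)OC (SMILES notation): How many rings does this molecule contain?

In SMILES, each pair of matching ring-closure digits denotes one ring-closing bond; the number of such bonds equals the number of independent rings.
Ring-closure bonds here: 0.

0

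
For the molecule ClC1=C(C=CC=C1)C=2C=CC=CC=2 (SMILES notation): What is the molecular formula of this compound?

Walk through each heavy atom and fill implicit hydrogens from standard valence (C 4, N 3, O 2, S 2, halogen 1):
  atom 1: Cl (halogen, monovalent) → 0 H
  atom 2: C, bond orders sum to 4 (valence 4) → 0 H
  atom 3: C, bond orders sum to 4 (valence 4) → 0 H
  atom 4: C, bond orders sum to 3 (valence 4) → 1 H
  atom 5: C, bond orders sum to 3 (valence 4) → 1 H
  atom 6: C, bond orders sum to 3 (valence 4) → 1 H
  atom 7: C, bond orders sum to 3 (valence 4) → 1 H
  atom 8: C, bond orders sum to 4 (valence 4) → 0 H
  atom 9: C, bond orders sum to 3 (valence 4) → 1 H
  atom 10: C, bond orders sum to 3 (valence 4) → 1 H
  atom 11: C, bond orders sum to 3 (valence 4) → 1 H
  atom 12: C, bond orders sum to 3 (valence 4) → 1 H
  atom 13: C, bond orders sum to 3 (valence 4) → 1 H
Totals → C:12, H:9, Cl:1.
In Hill order: C12H9Cl.

C12H9Cl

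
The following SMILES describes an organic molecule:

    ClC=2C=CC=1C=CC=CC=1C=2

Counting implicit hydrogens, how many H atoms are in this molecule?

Walk through each heavy atom and fill implicit hydrogens from standard valence (C 4, N 3, O 2, S 2, halogen 1):
  atom 1: Cl (halogen, monovalent) → 0 H
  atom 2: C, bond orders sum to 4 (valence 4) → 0 H
  atom 3: C, bond orders sum to 3 (valence 4) → 1 H
  atom 4: C, bond orders sum to 3 (valence 4) → 1 H
  atom 5: C, bond orders sum to 4 (valence 4) → 0 H
  atom 6: C, bond orders sum to 3 (valence 4) → 1 H
  atom 7: C, bond orders sum to 3 (valence 4) → 1 H
  atom 8: C, bond orders sum to 3 (valence 4) → 1 H
  atom 9: C, bond orders sum to 3 (valence 4) → 1 H
  atom 10: C, bond orders sum to 4 (valence 4) → 0 H
  atom 11: C, bond orders sum to 3 (valence 4) → 1 H
Total hydrogens: 7.

7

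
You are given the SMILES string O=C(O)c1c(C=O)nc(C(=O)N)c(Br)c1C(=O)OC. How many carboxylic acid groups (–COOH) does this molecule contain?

1

The carboxylic acid motif appears at heavy-atom position 2 in the SMILES.
Other groups present: 1 aldehyde, 1 amide, 1 ester.
Carboxylic acid count: 1.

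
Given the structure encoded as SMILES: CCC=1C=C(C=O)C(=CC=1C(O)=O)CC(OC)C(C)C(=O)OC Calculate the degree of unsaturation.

7

Degree of unsaturation = (number of rings) + (number of π bonds).
Ring closures in the SMILES: 1.
π bonds: 6 double bonds (each 1 DoU) → 6 DoU from unsaturation.
Total DoU = 1 + 6 = 7.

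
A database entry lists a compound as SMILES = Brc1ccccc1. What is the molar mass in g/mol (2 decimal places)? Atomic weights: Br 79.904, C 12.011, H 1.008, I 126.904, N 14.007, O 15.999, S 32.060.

First, the molecular formula is C6H5Br (counting implicit H from valence).
  Br: 1 × 79.904 = 79.904
  C: 6 × 12.011 = 72.066
  H: 5 × 1.008 = 5.040
Sum: 1×79.904 + 6×12.011 + 5×1.008 = 157.010 → 157.01 g/mol.

157.01 g/mol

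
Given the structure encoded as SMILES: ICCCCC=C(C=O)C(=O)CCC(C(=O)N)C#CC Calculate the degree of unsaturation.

6

Degree of unsaturation = (number of rings) + (number of π bonds).
Ring closures in the SMILES: 0.
π bonds: 4 double bonds (each 1 DoU), 1 triple bond (each 2 DoU) → 6 DoU from unsaturation.
Total DoU = 0 + 6 = 6.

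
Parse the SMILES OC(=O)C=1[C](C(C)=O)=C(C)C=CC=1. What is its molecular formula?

Walk through each heavy atom and fill implicit hydrogens from standard valence (C 4, N 3, O 2, S 2, halogen 1):
  atom 1: O, bond orders sum to 1 (valence 2) → 1 H
  atom 2: C, bond orders sum to 4 (valence 4) → 0 H
  atom 3: O, bond orders sum to 2 (valence 2) → 0 H
  atom 4: C, bond orders sum to 4 (valence 4) → 0 H
  atom 5: C with explicit H count 0
  atom 6: C, bond orders sum to 4 (valence 4) → 0 H
  atom 7: C, bond orders sum to 1 (valence 4) → 3 H
  atom 8: O, bond orders sum to 2 (valence 2) → 0 H
  atom 9: C, bond orders sum to 4 (valence 4) → 0 H
  atom 10: C, bond orders sum to 1 (valence 4) → 3 H
  atom 11: C, bond orders sum to 3 (valence 4) → 1 H
  atom 12: C, bond orders sum to 3 (valence 4) → 1 H
  atom 13: C, bond orders sum to 3 (valence 4) → 1 H
Totals → C:10, H:10, O:3.

C10H10O3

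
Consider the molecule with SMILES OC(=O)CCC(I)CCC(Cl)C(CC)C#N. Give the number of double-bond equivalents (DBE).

3

Molecular formula: C11H17ClINO2.
DoU = (2C + 2 + N − H − X) / 2, where X is the halogen count and O/S are ignored.
    = (2·11 + 2 + 1 − 17 − 2) / 2 = 6 / 2 = 3.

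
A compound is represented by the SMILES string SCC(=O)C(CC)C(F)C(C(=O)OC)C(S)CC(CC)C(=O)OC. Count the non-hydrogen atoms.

Every atom symbol written in the SMILES (organic subset) is one heavy atom; implicit H are not written.
Heavy atoms by element → C:16, F:1, O:5, S:2.
Total: 24.

24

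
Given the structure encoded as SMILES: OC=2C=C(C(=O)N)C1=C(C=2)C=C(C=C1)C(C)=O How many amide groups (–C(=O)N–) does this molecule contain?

1

The amide motif appears at heavy-atom position 5 in the SMILES.
Other groups present: 1 hydroxyl, 1 ketone.
Amide count: 1.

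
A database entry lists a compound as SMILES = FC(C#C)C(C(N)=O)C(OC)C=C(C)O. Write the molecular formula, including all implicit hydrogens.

C10H14FNO3

Walk through each heavy atom and fill implicit hydrogens from standard valence (C 4, N 3, O 2, S 2, halogen 1):
  atom 1: F (halogen, monovalent) → 0 H
  atom 2: C, bond orders sum to 3 (valence 4) → 1 H
  atom 3: C, bond orders sum to 4 (valence 4) → 0 H
  atom 4: C, bond orders sum to 3 (valence 4) → 1 H
  atom 5: C, bond orders sum to 3 (valence 4) → 1 H
  atom 6: C, bond orders sum to 4 (valence 4) → 0 H
  atom 7: N, bond orders sum to 1 (valence 3) → 2 H
  atom 8: O, bond orders sum to 2 (valence 2) → 0 H
  atom 9: C, bond orders sum to 3 (valence 4) → 1 H
  atom 10: O, bond orders sum to 2 (valence 2) → 0 H
  atom 11: C, bond orders sum to 1 (valence 4) → 3 H
  atom 12: C, bond orders sum to 3 (valence 4) → 1 H
  atom 13: C, bond orders sum to 4 (valence 4) → 0 H
  atom 14: C, bond orders sum to 1 (valence 4) → 3 H
  atom 15: O, bond orders sum to 1 (valence 2) → 1 H
Totals → C:10, H:14, F:1, N:1, O:3.
In Hill order: C10H14FNO3.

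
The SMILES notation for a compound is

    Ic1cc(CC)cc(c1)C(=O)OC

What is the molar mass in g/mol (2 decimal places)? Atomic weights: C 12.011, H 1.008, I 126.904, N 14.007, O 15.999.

First, the molecular formula is C10H11IO2 (counting implicit H from valence).
  C: 10 × 12.011 = 120.110
  H: 11 × 1.008 = 11.088
  I: 1 × 126.904 = 126.904
  O: 2 × 15.999 = 31.998
Sum: 10×12.011 + 11×1.008 + 1×126.904 + 2×15.999 = 290.100 → 290.10 g/mol.

290.10 g/mol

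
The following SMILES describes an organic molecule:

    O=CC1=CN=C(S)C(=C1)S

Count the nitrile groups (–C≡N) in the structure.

Scan the SMILES for the nitrile motif — none present.
Groups that are present: 1 aldehyde, 2 thiol.

0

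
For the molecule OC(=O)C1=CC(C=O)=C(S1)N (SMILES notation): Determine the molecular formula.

C6H5NO3S

Walk through each heavy atom and fill implicit hydrogens from standard valence (C 4, N 3, O 2, S 2, halogen 1):
  atom 1: O, bond orders sum to 1 (valence 2) → 1 H
  atom 2: C, bond orders sum to 4 (valence 4) → 0 H
  atom 3: O, bond orders sum to 2 (valence 2) → 0 H
  atom 4: C, bond orders sum to 4 (valence 4) → 0 H
  atom 5: C, bond orders sum to 3 (valence 4) → 1 H
  atom 6: C, bond orders sum to 4 (valence 4) → 0 H
  atom 7: C, bond orders sum to 3 (valence 4) → 1 H
  atom 8: O, bond orders sum to 2 (valence 2) → 0 H
  atom 9: C, bond orders sum to 4 (valence 4) → 0 H
  atom 10: S, bond orders sum to 2 (valence 2) → 0 H
  atom 11: N, bond orders sum to 1 (valence 3) → 2 H
Totals → C:6, H:5, N:1, O:3, S:1.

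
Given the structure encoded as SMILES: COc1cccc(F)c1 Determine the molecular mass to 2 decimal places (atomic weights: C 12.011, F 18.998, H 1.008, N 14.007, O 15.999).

126.13 g/mol

First, the molecular formula is C7H7FO (counting implicit H from valence).
  C: 7 × 12.011 = 84.077
  F: 1 × 18.998 = 18.998
  H: 7 × 1.008 = 7.056
  O: 1 × 15.999 = 15.999
Sum: 7×12.011 + 1×18.998 + 7×1.008 + 1×15.999 = 126.130 → 126.13 g/mol.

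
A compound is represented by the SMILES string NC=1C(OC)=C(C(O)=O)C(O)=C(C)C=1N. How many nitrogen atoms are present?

2

Scan the SMILES for N atoms (remember two-letter symbols like Cl and Br are single atoms).
Nitrogen count: 2.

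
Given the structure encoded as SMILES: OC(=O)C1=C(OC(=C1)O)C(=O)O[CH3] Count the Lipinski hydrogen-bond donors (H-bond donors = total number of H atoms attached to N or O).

2

Donors: find every N or O and count the H atoms it carries.
  atom 1 (O): bond orders sum to 1 → 1 H
  atom 3 (O): bond orders sum to 2 → 0 H
  atom 6 (O): bond orders sum to 2 → 0 H
  atom 9 (O): bond orders sum to 1 → 1 H
  atom 11 (O): bond orders sum to 2 → 0 H
  atom 12 (O): bond orders sum to 2 → 0 H
Lipinski HBD = 2.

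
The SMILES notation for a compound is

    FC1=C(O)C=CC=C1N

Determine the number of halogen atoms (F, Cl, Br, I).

1

Halogen atoms appear at heavy-atom position 1 (1×F).
Other groups present: 1 hydroxyl, 1 primary amine.
Halogen count: 1.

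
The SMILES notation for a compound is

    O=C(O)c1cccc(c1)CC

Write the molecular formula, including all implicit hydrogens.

Walk through each heavy atom and fill implicit hydrogens from standard valence (C 4, N 3, O 2, S 2, halogen 1); for lowercase aromatic atoms, an aromatic c carries 1 H when it has two neighbours and 0 H with three, and aromatic n carries 0 H:
  atom 1: O, bond orders sum to 2 (valence 2) → 0 H
  atom 2: C, bond orders sum to 4 (valence 4) → 0 H
  atom 3: O, bond orders sum to 1 (valence 2) → 1 H
  atom 4: aromatic c, 3 neighbours → 0 H
  atom 5: aromatic c, 2 neighbours → 1 H
  atom 6: aromatic c, 2 neighbours → 1 H
  atom 7: aromatic c, 2 neighbours → 1 H
  atom 8: aromatic c, 3 neighbours → 0 H
  atom 9: aromatic c, 2 neighbours → 1 H
  atom 10: C, bond orders sum to 2 (valence 4) → 2 H
  atom 11: C, bond orders sum to 1 (valence 4) → 3 H
Totals → C:9, H:10, O:2.

C9H10O2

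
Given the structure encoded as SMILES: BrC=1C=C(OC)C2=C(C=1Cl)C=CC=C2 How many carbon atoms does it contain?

11

Count every carbon token in the SMILES (each C, including those in ring-closure positions and inside branches).
Carbon count: 11.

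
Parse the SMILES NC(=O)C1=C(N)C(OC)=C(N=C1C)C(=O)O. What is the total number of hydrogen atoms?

11

Walk through each heavy atom and fill implicit hydrogens from standard valence (C 4, N 3, O 2, S 2, halogen 1):
  atom 1: N, bond orders sum to 1 (valence 3) → 2 H
  atom 2: C, bond orders sum to 4 (valence 4) → 0 H
  atom 3: O, bond orders sum to 2 (valence 2) → 0 H
  atom 4: C, bond orders sum to 4 (valence 4) → 0 H
  atom 5: C, bond orders sum to 4 (valence 4) → 0 H
  atom 6: N, bond orders sum to 1 (valence 3) → 2 H
  atom 7: C, bond orders sum to 4 (valence 4) → 0 H
  atom 8: O, bond orders sum to 2 (valence 2) → 0 H
  atom 9: C, bond orders sum to 1 (valence 4) → 3 H
  atom 10: C, bond orders sum to 4 (valence 4) → 0 H
  atom 11: N, bond orders sum to 3 (valence 3) → 0 H
  atom 12: C, bond orders sum to 4 (valence 4) → 0 H
  atom 13: C, bond orders sum to 1 (valence 4) → 3 H
  atom 14: C, bond orders sum to 4 (valence 4) → 0 H
  atom 15: O, bond orders sum to 2 (valence 2) → 0 H
  atom 16: O, bond orders sum to 1 (valence 2) → 1 H
Total hydrogens: 11.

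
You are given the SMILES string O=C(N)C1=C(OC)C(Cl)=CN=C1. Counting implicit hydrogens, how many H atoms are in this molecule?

7

Walk through each heavy atom and fill implicit hydrogens from standard valence (C 4, N 3, O 2, S 2, halogen 1):
  atom 1: O, bond orders sum to 2 (valence 2) → 0 H
  atom 2: C, bond orders sum to 4 (valence 4) → 0 H
  atom 3: N, bond orders sum to 1 (valence 3) → 2 H
  atom 4: C, bond orders sum to 4 (valence 4) → 0 H
  atom 5: C, bond orders sum to 4 (valence 4) → 0 H
  atom 6: O, bond orders sum to 2 (valence 2) → 0 H
  atom 7: C, bond orders sum to 1 (valence 4) → 3 H
  atom 8: C, bond orders sum to 4 (valence 4) → 0 H
  atom 9: Cl (halogen, monovalent) → 0 H
  atom 10: C, bond orders sum to 3 (valence 4) → 1 H
  atom 11: N, bond orders sum to 3 (valence 3) → 0 H
  atom 12: C, bond orders sum to 3 (valence 4) → 1 H
Total hydrogens: 7.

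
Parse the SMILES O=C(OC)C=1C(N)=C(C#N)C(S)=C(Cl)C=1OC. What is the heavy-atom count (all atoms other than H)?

Every atom symbol written in the SMILES (organic subset) is one heavy atom; implicit H are not written.
Heavy atoms by element → C:10, Cl:1, N:2, O:3, S:1.
Total: 17.

17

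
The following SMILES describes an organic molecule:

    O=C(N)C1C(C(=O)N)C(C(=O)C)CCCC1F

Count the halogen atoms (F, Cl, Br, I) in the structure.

Halogen atoms appear at heavy-atom position 17 (1×F).
Other groups present: 2 amide, 1 ketone.
Halogen count: 1.

1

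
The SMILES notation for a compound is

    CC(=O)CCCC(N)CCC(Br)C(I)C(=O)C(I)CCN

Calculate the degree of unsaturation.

2

Molecular formula: C14H25BrI2N2O2.
DoU = (2C + 2 + N − H − X) / 2, where X is the halogen count and O/S are ignored.
    = (2·14 + 2 + 2 − 25 − 3) / 2 = 4 / 2 = 2.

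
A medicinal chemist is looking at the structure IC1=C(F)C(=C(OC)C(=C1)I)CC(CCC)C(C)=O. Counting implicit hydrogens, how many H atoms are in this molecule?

17

Walk through each heavy atom and fill implicit hydrogens from standard valence (C 4, N 3, O 2, S 2, halogen 1):
  atom 1: I (halogen, monovalent) → 0 H
  atom 2: C, bond orders sum to 4 (valence 4) → 0 H
  atom 3: C, bond orders sum to 4 (valence 4) → 0 H
  atom 4: F (halogen, monovalent) → 0 H
  atom 5: C, bond orders sum to 4 (valence 4) → 0 H
  atom 6: C, bond orders sum to 4 (valence 4) → 0 H
  atom 7: O, bond orders sum to 2 (valence 2) → 0 H
  atom 8: C, bond orders sum to 1 (valence 4) → 3 H
  atom 9: C, bond orders sum to 4 (valence 4) → 0 H
  atom 10: C, bond orders sum to 3 (valence 4) → 1 H
  atom 11: I (halogen, monovalent) → 0 H
  atom 12: C, bond orders sum to 2 (valence 4) → 2 H
  atom 13: C, bond orders sum to 3 (valence 4) → 1 H
  atom 14: C, bond orders sum to 2 (valence 4) → 2 H
  atom 15: C, bond orders sum to 2 (valence 4) → 2 H
  atom 16: C, bond orders sum to 1 (valence 4) → 3 H
  atom 17: C, bond orders sum to 4 (valence 4) → 0 H
  atom 18: C, bond orders sum to 1 (valence 4) → 3 H
  atom 19: O, bond orders sum to 2 (valence 2) → 0 H
Total hydrogens: 17.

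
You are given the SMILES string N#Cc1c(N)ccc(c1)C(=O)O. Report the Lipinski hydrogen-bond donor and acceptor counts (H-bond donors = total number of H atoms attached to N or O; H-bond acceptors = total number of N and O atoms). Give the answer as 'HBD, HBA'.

3, 4

Donors: find every N or O and count the H atoms it carries.
  atom 1 (N): bond orders sum to 3 → 0 H
  atom 5 (N): bond orders sum to 1 → 2 H
  atom 11 (O): bond orders sum to 2 → 0 H
  atom 12 (O): bond orders sum to 1 → 1 H
Lipinski HBD = 3.
Acceptors: N atoms = 2, O atoms = 2 → HBA = 4.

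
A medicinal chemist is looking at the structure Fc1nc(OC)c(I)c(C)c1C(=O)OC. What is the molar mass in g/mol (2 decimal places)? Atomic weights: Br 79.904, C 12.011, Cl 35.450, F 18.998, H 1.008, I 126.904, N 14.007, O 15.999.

First, the molecular formula is C9H9FINO3 (counting implicit H from valence).
  C: 9 × 12.011 = 108.099
  F: 1 × 18.998 = 18.998
  H: 9 × 1.008 = 9.072
  I: 1 × 126.904 = 126.904
  N: 1 × 14.007 = 14.007
  O: 3 × 15.999 = 47.997
Sum: 9×12.011 + 1×18.998 + 9×1.008 + 1×126.904 + 1×14.007 + 3×15.999 = 325.077 → 325.08 g/mol.

325.08 g/mol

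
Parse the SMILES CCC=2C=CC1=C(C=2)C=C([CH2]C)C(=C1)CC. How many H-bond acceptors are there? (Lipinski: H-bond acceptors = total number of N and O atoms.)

N atoms: 0; O atoms: 0.
Lipinski HBA = 0 + 0 = 0.

0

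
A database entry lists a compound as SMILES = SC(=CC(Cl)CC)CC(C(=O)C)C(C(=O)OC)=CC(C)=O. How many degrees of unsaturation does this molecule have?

5

Molecular formula: C15H21ClO4S.
DoU = (2C + 2 + N − H − X) / 2, where X is the halogen count and O/S are ignored.
    = (2·15 + 2 + 0 − 21 − 1) / 2 = 10 / 2 = 5.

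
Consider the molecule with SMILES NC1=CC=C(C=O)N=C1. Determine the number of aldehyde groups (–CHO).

1

The aldehyde motif appears at heavy-atom position 6 in the SMILES.
Other groups present: 1 primary amine.
Aldehyde count: 1.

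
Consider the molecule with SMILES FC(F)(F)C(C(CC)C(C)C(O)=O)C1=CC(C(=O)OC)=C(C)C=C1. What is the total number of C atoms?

17

Count every carbon token in the SMILES (each C, including those in ring-closure positions and inside branches).
Carbon count: 17.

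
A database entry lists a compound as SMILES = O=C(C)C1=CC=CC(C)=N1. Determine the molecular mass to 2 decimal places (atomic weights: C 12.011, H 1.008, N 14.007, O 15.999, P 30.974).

135.17 g/mol

First, the molecular formula is C8H9NO (counting implicit H from valence).
  C: 8 × 12.011 = 96.088
  H: 9 × 1.008 = 9.072
  N: 1 × 14.007 = 14.007
  O: 1 × 15.999 = 15.999
Sum: 8×12.011 + 9×1.008 + 1×14.007 + 1×15.999 = 135.166 → 135.17 g/mol.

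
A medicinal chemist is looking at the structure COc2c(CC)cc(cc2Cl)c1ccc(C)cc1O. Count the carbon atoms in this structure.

Count every carbon token in the SMILES (each C, including those in ring-closure positions and inside branches).
Carbon count: 16.

16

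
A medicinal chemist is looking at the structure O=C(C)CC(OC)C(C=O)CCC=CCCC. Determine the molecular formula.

C14H24O3

Walk through each heavy atom and fill implicit hydrogens from standard valence (C 4, N 3, O 2, S 2, halogen 1):
  atom 1: O, bond orders sum to 2 (valence 2) → 0 H
  atom 2: C, bond orders sum to 4 (valence 4) → 0 H
  atom 3: C, bond orders sum to 1 (valence 4) → 3 H
  atom 4: C, bond orders sum to 2 (valence 4) → 2 H
  atom 5: C, bond orders sum to 3 (valence 4) → 1 H
  atom 6: O, bond orders sum to 2 (valence 2) → 0 H
  atom 7: C, bond orders sum to 1 (valence 4) → 3 H
  atom 8: C, bond orders sum to 3 (valence 4) → 1 H
  atom 9: C, bond orders sum to 3 (valence 4) → 1 H
  atom 10: O, bond orders sum to 2 (valence 2) → 0 H
  atom 11: C, bond orders sum to 2 (valence 4) → 2 H
  atom 12: C, bond orders sum to 2 (valence 4) → 2 H
  atom 13: C, bond orders sum to 3 (valence 4) → 1 H
  atom 14: C, bond orders sum to 3 (valence 4) → 1 H
  atom 15: C, bond orders sum to 2 (valence 4) → 2 H
  atom 16: C, bond orders sum to 2 (valence 4) → 2 H
  atom 17: C, bond orders sum to 1 (valence 4) → 3 H
Totals → C:14, H:24, O:3.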